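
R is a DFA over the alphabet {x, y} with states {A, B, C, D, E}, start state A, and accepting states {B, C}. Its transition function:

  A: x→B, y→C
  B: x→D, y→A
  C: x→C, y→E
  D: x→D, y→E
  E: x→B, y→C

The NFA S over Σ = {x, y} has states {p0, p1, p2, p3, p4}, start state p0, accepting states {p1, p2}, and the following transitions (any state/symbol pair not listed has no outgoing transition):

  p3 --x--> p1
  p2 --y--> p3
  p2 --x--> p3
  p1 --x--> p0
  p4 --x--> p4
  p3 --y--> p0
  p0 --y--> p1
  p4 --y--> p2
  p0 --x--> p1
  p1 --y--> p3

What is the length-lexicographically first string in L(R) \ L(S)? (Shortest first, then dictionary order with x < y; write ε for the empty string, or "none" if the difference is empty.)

The string yx is accepted by R but not by S.
No shorter string lies in the difference, and yx is the lexicographically first length-2 string in L(R) \ L(S).

yx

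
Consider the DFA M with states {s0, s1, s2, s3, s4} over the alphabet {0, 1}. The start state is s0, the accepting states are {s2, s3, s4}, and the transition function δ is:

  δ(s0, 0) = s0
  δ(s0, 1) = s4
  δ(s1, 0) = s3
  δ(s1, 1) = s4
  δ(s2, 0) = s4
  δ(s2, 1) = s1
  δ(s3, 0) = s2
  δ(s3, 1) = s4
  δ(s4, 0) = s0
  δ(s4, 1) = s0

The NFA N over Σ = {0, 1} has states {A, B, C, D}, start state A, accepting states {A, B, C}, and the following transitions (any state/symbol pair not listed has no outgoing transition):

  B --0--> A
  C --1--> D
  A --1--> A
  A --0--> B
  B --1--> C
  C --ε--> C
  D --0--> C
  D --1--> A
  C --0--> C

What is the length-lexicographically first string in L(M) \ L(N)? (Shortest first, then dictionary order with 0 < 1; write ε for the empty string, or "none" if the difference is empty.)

The string 0101 is accepted by M but not by N.
No shorter string lies in the difference, and 0101 is the lexicographically first length-4 string in L(M) \ L(N).

0101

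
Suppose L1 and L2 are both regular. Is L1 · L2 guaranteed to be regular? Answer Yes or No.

Yes

If R₁ and R₂ are regular expressions for the two languages then R₁R₂ denotes L₁L₂; on automata, add ε-moves from every accepting state of an NFA for L₁ to the start state of an NFA for L₂ and keep only the second machine's accepting states.
So the regular languages are closed under concatenation.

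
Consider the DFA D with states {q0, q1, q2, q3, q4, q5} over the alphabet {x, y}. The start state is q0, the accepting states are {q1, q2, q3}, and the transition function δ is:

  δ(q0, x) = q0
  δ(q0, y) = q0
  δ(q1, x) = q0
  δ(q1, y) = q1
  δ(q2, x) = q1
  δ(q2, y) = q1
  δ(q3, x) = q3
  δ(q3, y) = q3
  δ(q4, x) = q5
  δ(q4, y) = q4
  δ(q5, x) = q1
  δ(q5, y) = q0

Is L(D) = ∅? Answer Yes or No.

The states reachable from the start state are {q0}.
None of the accepting states {q1, q2, q3} is reachable, so no string is accepted and L(D) = ∅.

Yes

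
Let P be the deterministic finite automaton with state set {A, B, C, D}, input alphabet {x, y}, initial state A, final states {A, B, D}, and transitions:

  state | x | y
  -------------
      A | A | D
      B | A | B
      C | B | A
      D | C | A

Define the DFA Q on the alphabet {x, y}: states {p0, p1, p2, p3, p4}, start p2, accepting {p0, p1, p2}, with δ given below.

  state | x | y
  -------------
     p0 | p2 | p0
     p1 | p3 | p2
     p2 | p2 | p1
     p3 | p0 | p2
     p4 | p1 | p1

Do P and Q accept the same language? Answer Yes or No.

Yes

Exploring the product automaton P × Q from the start pair (A, p2), following both machines on each input symbol, reaches 4 state pairs: (A, p2), (D, p1), (C, p3), (B, p0).
P accepts in {A, B, D} and Q accepts in {p0, p1, p2}. In every reachable pair the two components are either both accepting — (A, p2), (D, p1), (B, p0) — or both non-accepting, so no string is accepted by exactly one of the machines: L(P) \ L(Q) and L(Q) \ L(P) are both empty.
Hence every string is accepted by P iff it is accepted by Q, and the two languages coincide.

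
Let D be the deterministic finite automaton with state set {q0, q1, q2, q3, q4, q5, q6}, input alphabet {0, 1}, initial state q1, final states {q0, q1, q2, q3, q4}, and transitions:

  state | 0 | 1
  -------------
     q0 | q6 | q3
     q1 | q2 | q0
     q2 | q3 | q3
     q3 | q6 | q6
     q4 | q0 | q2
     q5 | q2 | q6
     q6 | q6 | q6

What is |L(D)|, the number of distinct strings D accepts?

The useful subgraph on states {q0, q1, q2, q3} is acyclic, so L(D) is finite; the longest accepting path visits 3 useful states, giving maximum string length 2.
Counting accepting paths from q1 by length: 1 of length 0, 2 of length 1, 3 of length 2. Total 6.

6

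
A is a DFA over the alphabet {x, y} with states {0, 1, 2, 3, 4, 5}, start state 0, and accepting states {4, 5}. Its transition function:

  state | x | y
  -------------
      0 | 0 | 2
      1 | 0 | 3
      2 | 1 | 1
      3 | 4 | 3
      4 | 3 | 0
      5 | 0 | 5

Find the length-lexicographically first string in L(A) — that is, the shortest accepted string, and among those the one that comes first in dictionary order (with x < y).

yxyx

A breadth-first search from 0 reaches an accepting state first via the path 0 → 2 → 1 → 3 → 4 on input yxyx.
No string of length < 4 is accepted (BFS exhausts all shorter strings without reaching an accepting state), and yxyx is the lexicographically least accepting string of length 4.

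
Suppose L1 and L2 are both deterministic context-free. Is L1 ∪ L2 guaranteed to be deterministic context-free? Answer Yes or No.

No

{aⁿbⁿ : n≥0} and {aⁿb²ⁿ : n≥0} are each accepted by a deterministic PDA (push the a's; pop one per b, respectively one per two b's), but their union U is not. Suppose a DPDA M accepted U. Being deterministic, M has a single run on aⁿb²ⁿ, and since aⁿbⁿ ∈ U that run passes through an accepting configuration right after consuming the prefix aⁿbⁿ and then goes on to accept again after n more b's. Build an ordinary (nondeterministic) PDA M′ that simulates M on a's and b's and, at any moment when M is in an accepting state, may switch to a second mode in which it reads only c's, feeding each c to M as a b; M′ accepts when M does. Then M′ accepts aⁱbʲcᵏ (k≥1) exactly when both aⁱbʲ ∈ U and aⁱbʲ⁺ᵏ ∈ U, and checking the four cases (i=j or j=2i, combined with j+k=i or j+k=2i) leaves only i=j=k: so L(M′) ∩ a*b*c⁺ = {aⁿbⁿcⁿ : n≥1} would be context-free, which it is not (pumping lemma) — contradiction. (The union is an unambiguous CFL; it is determinism, not unambiguity, that fails.)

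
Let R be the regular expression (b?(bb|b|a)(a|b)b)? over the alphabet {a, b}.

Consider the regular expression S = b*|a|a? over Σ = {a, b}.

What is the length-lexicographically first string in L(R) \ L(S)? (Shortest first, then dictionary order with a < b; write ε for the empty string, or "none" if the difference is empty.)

The string aab is accepted by R but not by S.
No shorter string lies in the difference, and aab is the lexicographically first length-3 string in L(R) \ L(S).

aab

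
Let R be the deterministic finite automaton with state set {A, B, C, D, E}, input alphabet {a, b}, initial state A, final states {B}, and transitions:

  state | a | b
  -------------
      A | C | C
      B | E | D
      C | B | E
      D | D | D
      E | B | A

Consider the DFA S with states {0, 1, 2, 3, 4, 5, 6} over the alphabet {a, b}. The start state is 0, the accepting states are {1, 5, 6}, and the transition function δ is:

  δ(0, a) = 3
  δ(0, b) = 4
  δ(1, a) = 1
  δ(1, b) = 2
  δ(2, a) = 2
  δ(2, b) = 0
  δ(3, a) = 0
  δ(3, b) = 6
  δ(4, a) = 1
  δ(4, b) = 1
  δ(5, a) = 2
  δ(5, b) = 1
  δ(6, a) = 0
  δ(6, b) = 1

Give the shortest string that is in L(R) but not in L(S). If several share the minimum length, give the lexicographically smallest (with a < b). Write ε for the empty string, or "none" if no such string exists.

The string aa is accepted by R but not by S.
No shorter string lies in the difference, and aa is the lexicographically first length-2 string in L(R) \ L(S).

aa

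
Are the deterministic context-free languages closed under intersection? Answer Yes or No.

No

DCFLs are closed under complement (normalise the DPDA to read all of its input, then flip the verdict). If they were also closed under intersection, De Morgan would make them closed under union; but {aⁿbⁿ : n≥0} and {aⁿb²ⁿ : n≥0} are DCFLs (push the a's; pop one per b, respectively one per two b's) whose union no deterministic PDA accepts: a DPDA for it would have a single run on aⁿb²ⁿ, accepting after the prefix aⁿbⁿ and accepting again after n more b's; an ordinary PDA that simulates it on a's and b's and, at any moment when it is accepting, may switch to reading only a fresh letter c while feeding each c to the simulation as a b, would accept aⁱbʲcᵏ (k≥1) exactly when both aⁱbʲ and aⁱbʲ⁺ᵏ are in the language, i.e. its language intersected with the regular set a*b*c⁺ would be exactly {aⁿbⁿcⁿ : n≥1} — impossible, since context-free languages are closed under intersection with regular sets and {aⁿbⁿcⁿ} is not context-free.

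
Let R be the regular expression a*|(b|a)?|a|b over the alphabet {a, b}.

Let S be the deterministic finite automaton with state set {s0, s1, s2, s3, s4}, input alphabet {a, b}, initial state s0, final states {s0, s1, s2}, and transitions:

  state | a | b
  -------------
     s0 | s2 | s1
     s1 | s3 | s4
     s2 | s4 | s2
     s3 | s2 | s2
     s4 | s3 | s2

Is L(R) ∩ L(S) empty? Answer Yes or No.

No

The empty string ε is accepted by both R and S.
Hence L(R) ∩ L(S) ≠ ∅.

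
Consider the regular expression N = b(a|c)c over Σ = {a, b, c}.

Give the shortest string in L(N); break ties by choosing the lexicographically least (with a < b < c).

bac

By inspection of the expression, no string of length less than 3 matches, and bac is the lexicographically first match of length 3.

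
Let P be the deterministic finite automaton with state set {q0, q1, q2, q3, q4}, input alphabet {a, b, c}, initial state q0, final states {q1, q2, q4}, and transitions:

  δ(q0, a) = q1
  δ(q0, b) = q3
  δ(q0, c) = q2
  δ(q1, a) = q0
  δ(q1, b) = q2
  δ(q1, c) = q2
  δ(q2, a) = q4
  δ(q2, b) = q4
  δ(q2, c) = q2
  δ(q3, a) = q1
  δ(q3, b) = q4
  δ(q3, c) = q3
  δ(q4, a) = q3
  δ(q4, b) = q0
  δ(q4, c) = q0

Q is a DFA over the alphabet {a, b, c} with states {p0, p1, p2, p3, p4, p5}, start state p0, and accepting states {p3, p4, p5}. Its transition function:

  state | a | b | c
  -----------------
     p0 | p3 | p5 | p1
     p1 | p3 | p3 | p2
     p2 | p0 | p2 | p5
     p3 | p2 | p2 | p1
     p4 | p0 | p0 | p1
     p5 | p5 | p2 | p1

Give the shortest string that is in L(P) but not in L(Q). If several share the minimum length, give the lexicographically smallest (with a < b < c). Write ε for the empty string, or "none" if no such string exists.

The string c is accepted by P but not by Q.
No shorter string lies in the difference, and c is the lexicographically first length-1 string in L(P) \ L(Q).

c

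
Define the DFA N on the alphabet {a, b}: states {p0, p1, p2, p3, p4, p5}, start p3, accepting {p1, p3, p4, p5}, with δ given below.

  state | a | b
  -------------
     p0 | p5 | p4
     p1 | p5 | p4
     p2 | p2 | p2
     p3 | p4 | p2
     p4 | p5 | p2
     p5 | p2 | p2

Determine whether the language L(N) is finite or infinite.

finite

The useful states (reachable from p3 and able to reach an accepting state) are {p3, p4, p5}.
Restricted to these states the transition graph has no cycle, so every accepting path has bounded length and L is finite.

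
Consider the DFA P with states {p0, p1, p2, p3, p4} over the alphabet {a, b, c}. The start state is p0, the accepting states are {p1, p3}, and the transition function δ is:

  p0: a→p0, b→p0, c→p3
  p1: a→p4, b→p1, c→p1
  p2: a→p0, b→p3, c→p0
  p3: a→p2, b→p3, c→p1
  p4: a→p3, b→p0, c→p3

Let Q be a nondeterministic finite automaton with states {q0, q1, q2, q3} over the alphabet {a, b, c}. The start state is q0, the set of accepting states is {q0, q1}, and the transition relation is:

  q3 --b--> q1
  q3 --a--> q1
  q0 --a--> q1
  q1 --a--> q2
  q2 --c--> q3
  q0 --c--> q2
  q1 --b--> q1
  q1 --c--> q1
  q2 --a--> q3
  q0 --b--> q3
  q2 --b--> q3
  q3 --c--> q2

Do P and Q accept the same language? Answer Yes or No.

The string c is accepted by P but rejected by Q.
So L(P) ≠ L(Q).

No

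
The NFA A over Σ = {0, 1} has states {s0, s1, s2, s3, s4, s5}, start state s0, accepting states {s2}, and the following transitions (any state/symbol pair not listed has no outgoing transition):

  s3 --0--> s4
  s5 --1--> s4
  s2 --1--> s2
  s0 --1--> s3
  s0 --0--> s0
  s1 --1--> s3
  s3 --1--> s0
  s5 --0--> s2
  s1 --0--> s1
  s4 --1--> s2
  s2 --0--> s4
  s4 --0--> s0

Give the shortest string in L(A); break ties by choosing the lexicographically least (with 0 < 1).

A breadth-first search from s0 reaches an accepting state first via the path s0 → s3 → s4 → s2 on input 101.
No string of length < 3 is accepted (BFS exhausts all shorter strings without reaching an accepting state), and 101 is the lexicographically least accepting string of length 3.

101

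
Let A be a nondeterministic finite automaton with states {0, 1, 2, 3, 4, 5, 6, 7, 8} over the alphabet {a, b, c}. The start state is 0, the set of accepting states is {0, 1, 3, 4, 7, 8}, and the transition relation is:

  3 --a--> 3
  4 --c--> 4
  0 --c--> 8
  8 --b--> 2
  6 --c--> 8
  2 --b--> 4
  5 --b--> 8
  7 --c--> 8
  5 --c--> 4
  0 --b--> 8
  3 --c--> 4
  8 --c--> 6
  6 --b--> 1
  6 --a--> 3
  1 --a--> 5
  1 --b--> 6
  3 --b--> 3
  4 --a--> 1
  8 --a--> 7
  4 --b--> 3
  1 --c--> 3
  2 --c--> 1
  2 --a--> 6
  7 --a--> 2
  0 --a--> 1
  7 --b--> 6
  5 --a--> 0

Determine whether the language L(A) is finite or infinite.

infinite

State 3 is reachable from the start and can reach an accepting state, and it lies on the cycle 3 → 3.
Traversing that cycle any number of times yields accepted strings of unbounded length, so the language is infinite.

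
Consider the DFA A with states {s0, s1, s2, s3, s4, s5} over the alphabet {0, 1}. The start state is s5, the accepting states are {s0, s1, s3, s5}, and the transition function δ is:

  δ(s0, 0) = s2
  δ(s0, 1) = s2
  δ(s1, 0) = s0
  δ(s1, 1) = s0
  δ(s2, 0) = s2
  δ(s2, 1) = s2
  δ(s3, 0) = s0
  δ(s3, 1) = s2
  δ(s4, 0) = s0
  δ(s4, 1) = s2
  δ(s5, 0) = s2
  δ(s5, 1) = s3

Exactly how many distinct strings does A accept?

The useful subgraph on states {s0, s3, s5} is acyclic, so L(A) is finite; the longest accepting path visits 3 useful states, giving maximum string length 2.
Counting accepting paths from s5 by length: 1 of length 0, 1 of length 1, 1 of length 2. Total 3.

3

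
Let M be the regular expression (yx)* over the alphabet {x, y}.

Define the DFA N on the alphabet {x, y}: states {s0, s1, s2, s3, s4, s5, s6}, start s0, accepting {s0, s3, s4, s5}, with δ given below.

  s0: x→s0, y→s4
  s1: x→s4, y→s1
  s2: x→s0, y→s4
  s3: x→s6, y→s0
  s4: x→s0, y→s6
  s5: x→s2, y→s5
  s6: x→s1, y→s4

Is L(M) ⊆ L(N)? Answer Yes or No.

Yes

Converting the expression M to a DFA (subset construction, then merging equivalent states) gives the minimal DFA with states {m0, m1, m2}, start state m0, accepting states {m0} and transitions m0: x→m1, y→m2; m1: x→m1, y→m1; m2: x→m0, y→m1.
Exploring the product automaton M × N from the start pair (m0, s0), following both machines on each input symbol, reaches 6 state pairs: (m0, s0), (m1, s0), (m2, s4), (m1, s4), (m1, s6), (m1, s1).
M accepts in {m0} and N accepts in {s0, s3, s4, s5}. The reachable pairs whose M-component is accepting are (m0, s0); in each of them the N-component is accepting too, so the product for L(M) \ L(N) (M-component accepting, N-component rejecting) has no reachable accepting pair and the difference is empty.
Hence every string in L(M) is also in L(N).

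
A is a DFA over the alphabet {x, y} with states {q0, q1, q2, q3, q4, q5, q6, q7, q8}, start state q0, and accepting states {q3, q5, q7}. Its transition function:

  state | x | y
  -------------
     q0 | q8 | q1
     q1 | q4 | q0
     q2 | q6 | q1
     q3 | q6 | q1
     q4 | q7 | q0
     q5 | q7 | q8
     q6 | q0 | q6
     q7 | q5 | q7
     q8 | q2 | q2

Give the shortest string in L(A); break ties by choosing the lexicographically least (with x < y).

yxx

A breadth-first search from q0 reaches an accepting state first via the path q0 → q1 → q4 → q7 on input yxx.
No string of length < 3 is accepted (BFS exhausts all shorter strings without reaching an accepting state), and yxx is the lexicographically least accepting string of length 3.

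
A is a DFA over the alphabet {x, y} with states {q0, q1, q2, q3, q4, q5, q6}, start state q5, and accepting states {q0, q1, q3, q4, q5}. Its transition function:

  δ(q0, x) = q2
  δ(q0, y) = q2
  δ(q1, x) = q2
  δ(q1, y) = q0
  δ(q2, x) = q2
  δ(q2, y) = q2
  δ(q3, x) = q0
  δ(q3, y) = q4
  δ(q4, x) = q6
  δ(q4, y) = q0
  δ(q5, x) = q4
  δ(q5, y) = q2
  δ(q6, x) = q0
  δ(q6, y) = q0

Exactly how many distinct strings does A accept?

The useful subgraph on states {q0, q4, q5, q6} is acyclic, so L(A) is finite; the longest accepting path visits 4 useful states, giving maximum string length 3.
Counting accepting paths from q5 by length: 1 of length 0, 1 of length 1, 1 of length 2, 2 of length 3. Total 5.

5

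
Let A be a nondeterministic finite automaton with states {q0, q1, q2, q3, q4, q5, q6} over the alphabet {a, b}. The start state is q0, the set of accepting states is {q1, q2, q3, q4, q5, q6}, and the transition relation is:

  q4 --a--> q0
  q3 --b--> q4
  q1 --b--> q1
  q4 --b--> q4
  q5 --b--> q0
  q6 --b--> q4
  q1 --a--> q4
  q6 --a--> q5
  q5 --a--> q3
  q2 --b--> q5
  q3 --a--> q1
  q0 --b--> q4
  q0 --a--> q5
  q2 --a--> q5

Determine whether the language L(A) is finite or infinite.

infinite

State q0 is reachable from the start and can reach an accepting state, and it lies on the cycle q0 → q4 → q0.
Traversing that cycle any number of times yields accepted strings of unbounded length, so the language is infinite.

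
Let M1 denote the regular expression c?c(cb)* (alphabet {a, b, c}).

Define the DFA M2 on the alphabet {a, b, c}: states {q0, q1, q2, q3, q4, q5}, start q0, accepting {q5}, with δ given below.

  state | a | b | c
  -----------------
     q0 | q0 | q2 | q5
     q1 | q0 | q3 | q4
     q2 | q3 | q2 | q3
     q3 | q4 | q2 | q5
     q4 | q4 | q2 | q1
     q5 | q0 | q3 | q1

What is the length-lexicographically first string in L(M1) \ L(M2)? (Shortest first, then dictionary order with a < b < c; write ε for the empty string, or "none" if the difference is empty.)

The string cc is accepted by M1 but not by M2.
No shorter string lies in the difference, and cc is the lexicographically first length-2 string in L(M1) \ L(M2).

cc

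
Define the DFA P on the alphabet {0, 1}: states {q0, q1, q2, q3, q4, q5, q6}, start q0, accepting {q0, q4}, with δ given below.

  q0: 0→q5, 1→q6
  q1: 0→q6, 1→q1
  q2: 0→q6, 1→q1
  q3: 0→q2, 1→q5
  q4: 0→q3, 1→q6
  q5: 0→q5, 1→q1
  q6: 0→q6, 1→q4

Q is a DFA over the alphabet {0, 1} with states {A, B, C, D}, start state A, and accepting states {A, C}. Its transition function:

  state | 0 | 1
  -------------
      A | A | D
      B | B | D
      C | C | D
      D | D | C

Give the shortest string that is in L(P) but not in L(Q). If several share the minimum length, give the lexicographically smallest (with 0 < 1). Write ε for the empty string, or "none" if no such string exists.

01101

The string 01101 is accepted by P but not by Q.
No shorter string lies in the difference, and 01101 is the lexicographically first length-5 string in L(P) \ L(Q).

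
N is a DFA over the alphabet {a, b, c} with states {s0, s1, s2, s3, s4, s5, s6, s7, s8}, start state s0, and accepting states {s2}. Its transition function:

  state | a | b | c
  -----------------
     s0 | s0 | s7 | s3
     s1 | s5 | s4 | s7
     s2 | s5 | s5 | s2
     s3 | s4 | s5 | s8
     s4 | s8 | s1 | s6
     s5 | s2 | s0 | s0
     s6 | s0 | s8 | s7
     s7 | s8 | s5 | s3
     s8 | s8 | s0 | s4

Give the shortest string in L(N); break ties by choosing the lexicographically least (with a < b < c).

bba

A breadth-first search from s0 reaches an accepting state first via the path s0 → s7 → s5 → s2 on input bba.
No string of length < 3 is accepted (BFS exhausts all shorter strings without reaching an accepting state), and bba is the lexicographically least accepting string of length 3.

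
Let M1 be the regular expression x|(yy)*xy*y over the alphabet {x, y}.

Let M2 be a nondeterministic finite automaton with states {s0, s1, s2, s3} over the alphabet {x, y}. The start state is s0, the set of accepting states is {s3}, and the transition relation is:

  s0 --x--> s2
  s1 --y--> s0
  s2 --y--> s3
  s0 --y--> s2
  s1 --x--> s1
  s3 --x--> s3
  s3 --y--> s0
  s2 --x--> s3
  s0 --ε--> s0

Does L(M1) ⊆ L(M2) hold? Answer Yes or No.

No

The string x is in L(M1) but not in L(M2).
So L(M1) ⊄ L(M2).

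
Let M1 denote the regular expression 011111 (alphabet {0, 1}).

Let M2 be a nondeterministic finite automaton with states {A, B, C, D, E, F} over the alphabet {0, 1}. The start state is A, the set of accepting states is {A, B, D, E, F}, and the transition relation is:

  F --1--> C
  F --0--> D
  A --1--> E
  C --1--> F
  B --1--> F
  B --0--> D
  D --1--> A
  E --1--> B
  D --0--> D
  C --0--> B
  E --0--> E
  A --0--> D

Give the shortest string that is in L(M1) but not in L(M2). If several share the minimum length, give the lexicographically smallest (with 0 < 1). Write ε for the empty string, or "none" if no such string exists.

011111

The string 011111 is accepted by M1 but not by M2.
No shorter string lies in the difference, and 011111 is the lexicographically first length-6 string in L(M1) \ L(M2).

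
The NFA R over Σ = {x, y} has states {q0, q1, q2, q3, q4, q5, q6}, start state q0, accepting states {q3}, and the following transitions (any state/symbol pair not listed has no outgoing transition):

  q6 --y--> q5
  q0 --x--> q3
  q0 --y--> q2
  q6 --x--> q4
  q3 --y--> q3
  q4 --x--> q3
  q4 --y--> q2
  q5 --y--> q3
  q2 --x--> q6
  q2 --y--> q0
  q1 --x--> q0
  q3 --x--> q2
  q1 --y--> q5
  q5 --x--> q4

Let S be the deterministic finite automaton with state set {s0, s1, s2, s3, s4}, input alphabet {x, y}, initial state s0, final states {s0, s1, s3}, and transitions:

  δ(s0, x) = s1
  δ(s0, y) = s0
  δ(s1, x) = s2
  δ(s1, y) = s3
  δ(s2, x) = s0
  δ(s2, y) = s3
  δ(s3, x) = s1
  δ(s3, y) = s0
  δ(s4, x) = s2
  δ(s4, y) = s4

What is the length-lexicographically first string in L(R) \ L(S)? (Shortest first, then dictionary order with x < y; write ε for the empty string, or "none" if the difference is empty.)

The string xxxxx is accepted by R but not by S.
No shorter string lies in the difference, and xxxxx is the lexicographically first length-5 string in L(R) \ L(S).

xxxxx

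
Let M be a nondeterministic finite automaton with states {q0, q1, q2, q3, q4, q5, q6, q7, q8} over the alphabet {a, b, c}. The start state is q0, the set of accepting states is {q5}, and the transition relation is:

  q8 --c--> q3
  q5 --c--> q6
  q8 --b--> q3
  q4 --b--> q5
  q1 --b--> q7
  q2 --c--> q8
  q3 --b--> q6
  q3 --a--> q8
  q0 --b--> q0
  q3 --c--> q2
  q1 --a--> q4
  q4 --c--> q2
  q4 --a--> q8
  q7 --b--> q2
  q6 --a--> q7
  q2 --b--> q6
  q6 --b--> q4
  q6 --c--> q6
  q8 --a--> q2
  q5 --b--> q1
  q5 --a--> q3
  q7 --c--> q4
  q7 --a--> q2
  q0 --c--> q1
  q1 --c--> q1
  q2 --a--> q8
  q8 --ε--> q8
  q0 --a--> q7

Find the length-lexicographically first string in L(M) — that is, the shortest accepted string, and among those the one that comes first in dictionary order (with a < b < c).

A breadth-first search from q0 reaches an accepting state first via the path q0 → q7 → q4 → q5 on input acb.
No string of length < 3 is accepted (BFS exhausts all shorter strings without reaching an accepting state), and acb is the lexicographically least accepting string of length 3.

acb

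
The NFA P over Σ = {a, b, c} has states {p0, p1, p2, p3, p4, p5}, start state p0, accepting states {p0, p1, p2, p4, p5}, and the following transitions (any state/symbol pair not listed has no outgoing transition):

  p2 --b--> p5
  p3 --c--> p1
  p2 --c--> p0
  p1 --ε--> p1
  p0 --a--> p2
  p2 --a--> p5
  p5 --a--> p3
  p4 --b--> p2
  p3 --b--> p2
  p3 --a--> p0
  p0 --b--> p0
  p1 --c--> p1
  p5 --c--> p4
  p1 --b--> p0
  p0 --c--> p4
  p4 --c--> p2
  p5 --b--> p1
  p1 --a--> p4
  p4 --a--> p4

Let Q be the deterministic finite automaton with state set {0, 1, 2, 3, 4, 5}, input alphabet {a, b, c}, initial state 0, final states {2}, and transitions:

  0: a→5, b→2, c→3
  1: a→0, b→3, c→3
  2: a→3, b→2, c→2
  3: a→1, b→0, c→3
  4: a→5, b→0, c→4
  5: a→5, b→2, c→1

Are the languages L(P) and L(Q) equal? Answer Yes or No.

The empty string ε is accepted by P but rejected by Q.
So L(P) ≠ L(Q).

No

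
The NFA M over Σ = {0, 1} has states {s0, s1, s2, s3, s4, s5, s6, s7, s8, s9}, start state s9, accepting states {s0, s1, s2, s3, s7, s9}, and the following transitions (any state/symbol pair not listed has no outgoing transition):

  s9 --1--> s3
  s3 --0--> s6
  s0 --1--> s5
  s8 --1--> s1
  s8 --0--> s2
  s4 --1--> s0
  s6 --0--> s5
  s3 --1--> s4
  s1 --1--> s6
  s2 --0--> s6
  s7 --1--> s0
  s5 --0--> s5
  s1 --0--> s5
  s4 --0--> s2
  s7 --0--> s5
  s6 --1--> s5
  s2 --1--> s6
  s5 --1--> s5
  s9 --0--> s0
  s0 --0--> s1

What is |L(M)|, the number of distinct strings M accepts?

The useful subgraph on states {s0, s1, s2, s3, s4, s9} is acyclic, so L(M) is finite; the longest accepting path visits 5 useful states, giving maximum string length 4.
Counting accepting paths from s9 by length: 1 of length 0, 2 of length 1, 1 of length 2, 2 of length 3, 1 of length 4. Total 7.

7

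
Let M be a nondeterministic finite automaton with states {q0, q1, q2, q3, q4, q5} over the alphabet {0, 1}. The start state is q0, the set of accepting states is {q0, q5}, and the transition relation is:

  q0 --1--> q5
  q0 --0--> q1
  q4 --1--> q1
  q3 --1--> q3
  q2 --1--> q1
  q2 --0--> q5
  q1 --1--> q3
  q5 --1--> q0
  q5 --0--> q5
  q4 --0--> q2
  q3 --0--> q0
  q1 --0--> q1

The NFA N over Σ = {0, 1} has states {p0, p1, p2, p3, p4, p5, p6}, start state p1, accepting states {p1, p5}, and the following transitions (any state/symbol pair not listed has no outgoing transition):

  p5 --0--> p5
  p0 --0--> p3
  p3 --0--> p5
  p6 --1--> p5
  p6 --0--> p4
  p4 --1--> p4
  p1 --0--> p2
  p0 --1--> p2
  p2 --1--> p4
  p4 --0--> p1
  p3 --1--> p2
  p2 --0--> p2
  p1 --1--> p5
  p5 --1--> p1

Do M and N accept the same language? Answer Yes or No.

Yes

Exploring the product automaton M × N from the start pair (q0, p1), following both machines on each input symbol, reaches 4 state pairs: (q0, p1), (q1, p2), (q5, p5), (q3, p4).
M accepts in {q0, q5} and N accepts in {p1, p5}. In every reachable pair the two components are either both accepting — (q0, p1), (q5, p5) — or both non-accepting, so no string is accepted by exactly one of the machines: L(M) \ L(N) and L(N) \ L(M) are both empty.
Hence every string is accepted by M iff it is accepted by N, and the two languages coincide.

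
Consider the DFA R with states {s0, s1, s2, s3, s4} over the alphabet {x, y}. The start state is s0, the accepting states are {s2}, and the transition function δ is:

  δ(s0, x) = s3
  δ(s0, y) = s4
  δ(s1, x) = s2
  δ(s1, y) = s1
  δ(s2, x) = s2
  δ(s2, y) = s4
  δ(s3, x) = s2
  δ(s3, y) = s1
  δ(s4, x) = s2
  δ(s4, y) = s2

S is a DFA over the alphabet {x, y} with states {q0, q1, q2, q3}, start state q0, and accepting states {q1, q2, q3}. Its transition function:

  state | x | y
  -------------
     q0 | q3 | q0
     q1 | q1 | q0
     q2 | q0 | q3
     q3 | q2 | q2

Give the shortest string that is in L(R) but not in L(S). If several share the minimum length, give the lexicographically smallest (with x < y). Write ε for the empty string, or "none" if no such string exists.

yy

The string yy is accepted by R but not by S.
No shorter string lies in the difference, and yy is the lexicographically first length-2 string in L(R) \ L(S).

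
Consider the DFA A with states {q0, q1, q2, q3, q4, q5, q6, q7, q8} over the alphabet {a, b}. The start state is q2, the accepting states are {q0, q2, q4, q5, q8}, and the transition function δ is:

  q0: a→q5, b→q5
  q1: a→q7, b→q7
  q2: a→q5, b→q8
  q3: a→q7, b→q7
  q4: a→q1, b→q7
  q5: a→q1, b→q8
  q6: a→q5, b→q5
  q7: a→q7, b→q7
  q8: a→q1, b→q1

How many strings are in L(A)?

4

The useful subgraph on states {q2, q5, q8} is acyclic, so L(A) is finite; the longest accepting path visits 3 useful states, giving maximum string length 2.
Counting accepting paths from q2 by length: 1 of length 0, 2 of length 1, 1 of length 2. Total 4.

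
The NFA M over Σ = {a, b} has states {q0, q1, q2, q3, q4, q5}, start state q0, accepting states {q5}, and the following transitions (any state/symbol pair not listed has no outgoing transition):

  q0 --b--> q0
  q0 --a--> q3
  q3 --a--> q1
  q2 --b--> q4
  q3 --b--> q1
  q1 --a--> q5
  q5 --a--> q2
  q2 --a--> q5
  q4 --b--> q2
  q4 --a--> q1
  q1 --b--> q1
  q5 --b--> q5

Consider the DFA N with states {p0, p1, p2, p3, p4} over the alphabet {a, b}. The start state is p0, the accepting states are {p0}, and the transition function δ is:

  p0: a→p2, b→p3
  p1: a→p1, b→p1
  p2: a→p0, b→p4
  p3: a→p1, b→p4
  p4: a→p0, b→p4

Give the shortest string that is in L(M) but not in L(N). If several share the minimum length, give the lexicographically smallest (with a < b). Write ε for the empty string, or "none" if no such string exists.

The string aaa is accepted by M but not by N.
No shorter string lies in the difference, and aaa is the lexicographically first length-3 string in L(M) \ L(N).

aaa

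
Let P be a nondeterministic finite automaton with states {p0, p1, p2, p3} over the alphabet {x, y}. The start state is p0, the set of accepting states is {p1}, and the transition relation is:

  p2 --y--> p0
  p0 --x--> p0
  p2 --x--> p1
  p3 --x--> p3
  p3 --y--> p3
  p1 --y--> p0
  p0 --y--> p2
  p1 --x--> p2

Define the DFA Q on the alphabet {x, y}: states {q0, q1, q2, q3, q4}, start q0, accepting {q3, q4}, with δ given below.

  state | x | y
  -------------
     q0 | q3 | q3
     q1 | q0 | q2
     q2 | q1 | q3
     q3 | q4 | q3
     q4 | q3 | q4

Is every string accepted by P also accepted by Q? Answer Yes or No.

Yes

Exploring the product automaton P × Q from the start pair (p0, q0), following both machines on each input symbol, reaches 7 state pairs: (p0, q0), (p0, q3), (p2, q3), (p0, q4), (p1, q4), (p2, q4), (p1, q3).
P accepts in {p1} and Q accepts in {q3, q4}. The reachable pairs whose P-component is accepting are (p1, q4), (p1, q3); in each of them the Q-component is accepting too, so the product for L(P) \ L(Q) (P-component accepting, Q-component rejecting) has no reachable accepting pair and the difference is empty.
Hence every string in L(P) is also in L(Q).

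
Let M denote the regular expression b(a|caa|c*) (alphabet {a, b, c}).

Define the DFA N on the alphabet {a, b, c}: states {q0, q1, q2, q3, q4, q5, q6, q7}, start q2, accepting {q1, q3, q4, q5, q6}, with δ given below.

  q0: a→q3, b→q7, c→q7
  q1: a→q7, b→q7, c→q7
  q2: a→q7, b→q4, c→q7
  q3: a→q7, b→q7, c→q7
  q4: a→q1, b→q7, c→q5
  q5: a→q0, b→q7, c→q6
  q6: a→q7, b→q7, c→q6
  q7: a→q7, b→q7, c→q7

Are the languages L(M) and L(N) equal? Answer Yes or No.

Converting the expression M to a DFA (subset construction, then merging equivalent states) gives the minimal DFA with states {m0, m1, m2, m3, m4, m5, m6}, start state m0, accepting states {m2, m3, m4, m6} and transitions m0: a→m1, b→m2, c→m1; m1: a→m1, b→m1, c→m1; m2: a→m3, b→m1, c→m4; m3: a→m1, b→m1, c→m1; m4: a→m5, b→m1, c→m6; m5: a→m3, b→m1, c→m1; m6: a→m1, b→m1, c→m6.
Exploring the product automaton M × N from the start pair (m0, q2), following both machines on each input symbol, reaches 8 state pairs: (m0, q2), (m1, q7), (m2, q4), (m3, q1), (m4, q5), (m5, q0), (m6, q6), (m3, q3).
M accepts in {m2, m3, m4, m6} and N accepts in {q1, q3, q4, q5, q6}. In every reachable pair the two components are either both accepting — (m2, q4), (m3, q1), (m4, q5), (m6, q6), (m3, q3) — or both non-accepting, so no string is accepted by exactly one of the machines: L(M) \ L(N) and L(N) \ L(M) are both empty.
Hence every string is accepted by M iff it is accepted by N, and the two languages coincide.

Yes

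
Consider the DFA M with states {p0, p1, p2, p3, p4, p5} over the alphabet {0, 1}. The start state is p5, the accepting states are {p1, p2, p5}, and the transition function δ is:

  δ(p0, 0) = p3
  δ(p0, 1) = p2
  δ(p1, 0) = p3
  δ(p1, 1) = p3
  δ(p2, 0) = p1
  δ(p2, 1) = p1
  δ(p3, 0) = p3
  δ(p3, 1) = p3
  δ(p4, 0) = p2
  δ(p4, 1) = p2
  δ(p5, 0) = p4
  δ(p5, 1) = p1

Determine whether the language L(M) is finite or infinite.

finite

The useful states (reachable from p5 and able to reach an accepting state) are {p1, p2, p4, p5}.
Restricted to these states the transition graph has no cycle, so every accepting path has bounded length and L is finite.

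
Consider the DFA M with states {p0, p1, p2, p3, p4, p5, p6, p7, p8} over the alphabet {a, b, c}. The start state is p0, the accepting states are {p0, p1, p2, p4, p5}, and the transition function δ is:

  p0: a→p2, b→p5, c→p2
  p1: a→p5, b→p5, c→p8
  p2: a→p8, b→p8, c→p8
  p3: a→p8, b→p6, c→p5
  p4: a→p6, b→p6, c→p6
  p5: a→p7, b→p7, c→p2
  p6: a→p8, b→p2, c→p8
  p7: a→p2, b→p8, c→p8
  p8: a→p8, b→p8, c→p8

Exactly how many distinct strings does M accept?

The useful subgraph on states {p0, p2, p5, p7} is acyclic, so L(M) is finite; the longest accepting path visits 4 useful states, giving maximum string length 3.
Counting accepting paths from p0 by length: 1 of length 0, 3 of length 1, 1 of length 2, 2 of length 3. Total 7.

7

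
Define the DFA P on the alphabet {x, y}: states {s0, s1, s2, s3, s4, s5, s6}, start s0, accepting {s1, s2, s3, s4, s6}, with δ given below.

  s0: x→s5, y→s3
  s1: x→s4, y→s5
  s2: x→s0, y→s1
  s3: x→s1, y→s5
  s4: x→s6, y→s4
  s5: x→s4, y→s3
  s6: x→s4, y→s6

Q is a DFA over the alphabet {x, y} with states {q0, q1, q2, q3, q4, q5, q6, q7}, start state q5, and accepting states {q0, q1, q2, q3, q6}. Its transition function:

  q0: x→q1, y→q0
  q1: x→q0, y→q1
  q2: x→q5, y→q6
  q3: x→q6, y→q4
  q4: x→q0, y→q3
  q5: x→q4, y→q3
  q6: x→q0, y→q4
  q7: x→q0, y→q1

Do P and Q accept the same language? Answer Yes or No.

Yes

Exploring the product automaton P × Q from the start pair (s0, q5), following both machines on each input symbol, reaches 6 state pairs: (s0, q5), (s5, q4), (s3, q3), (s4, q0), (s1, q6), (s6, q1).
P accepts in {s1, s2, s3, s4, s6} and Q accepts in {q0, q1, q2, q3, q6}. In every reachable pair the two components are either both accepting — (s3, q3), (s4, q0), (s1, q6), (s6, q1) — or both non-accepting, so no string is accepted by exactly one of the machines: L(P) \ L(Q) and L(Q) \ L(P) are both empty.
Hence every string is accepted by P iff it is accepted by Q, and the two languages coincide.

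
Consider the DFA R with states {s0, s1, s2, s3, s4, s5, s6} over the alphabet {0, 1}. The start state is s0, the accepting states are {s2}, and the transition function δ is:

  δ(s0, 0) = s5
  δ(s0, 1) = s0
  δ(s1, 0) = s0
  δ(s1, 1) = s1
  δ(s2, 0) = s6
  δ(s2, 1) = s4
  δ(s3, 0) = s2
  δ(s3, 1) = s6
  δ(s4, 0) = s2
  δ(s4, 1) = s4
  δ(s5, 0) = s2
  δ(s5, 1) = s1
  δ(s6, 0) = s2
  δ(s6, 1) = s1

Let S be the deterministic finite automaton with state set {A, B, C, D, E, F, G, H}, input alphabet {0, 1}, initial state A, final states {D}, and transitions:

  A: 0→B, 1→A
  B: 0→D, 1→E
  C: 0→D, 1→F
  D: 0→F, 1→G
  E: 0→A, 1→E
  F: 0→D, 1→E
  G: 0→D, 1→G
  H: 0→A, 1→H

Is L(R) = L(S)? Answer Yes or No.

Exploring the product automaton R × S from the start pair (s0, A), following both machines on each input symbol, reaches 6 state pairs: (s0, A), (s5, B), (s2, D), (s1, E), (s6, F), (s4, G).
R accepts in {s2} and S accepts in {D}. In every reachable pair the two components are either both accepting — (s2, D) — or both non-accepting, so no string is accepted by exactly one of the machines: L(R) \ L(S) and L(S) \ L(R) are both empty.
Hence every string is accepted by R iff it is accepted by S, and the two languages coincide.

Yes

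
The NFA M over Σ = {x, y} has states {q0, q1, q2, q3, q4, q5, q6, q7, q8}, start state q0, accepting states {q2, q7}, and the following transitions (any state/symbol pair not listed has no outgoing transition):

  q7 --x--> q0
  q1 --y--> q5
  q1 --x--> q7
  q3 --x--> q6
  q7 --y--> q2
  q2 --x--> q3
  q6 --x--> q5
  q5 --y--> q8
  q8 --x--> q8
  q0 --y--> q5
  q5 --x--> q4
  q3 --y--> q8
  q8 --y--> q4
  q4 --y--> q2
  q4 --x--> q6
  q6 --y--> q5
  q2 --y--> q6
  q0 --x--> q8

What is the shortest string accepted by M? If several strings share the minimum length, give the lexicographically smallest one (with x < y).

xyy

A breadth-first search from q0 reaches an accepting state first via the path q0 → q8 → q4 → q2 on input xyy.
No string of length < 3 is accepted (BFS exhausts all shorter strings without reaching an accepting state), and xyy is the lexicographically least accepting string of length 3.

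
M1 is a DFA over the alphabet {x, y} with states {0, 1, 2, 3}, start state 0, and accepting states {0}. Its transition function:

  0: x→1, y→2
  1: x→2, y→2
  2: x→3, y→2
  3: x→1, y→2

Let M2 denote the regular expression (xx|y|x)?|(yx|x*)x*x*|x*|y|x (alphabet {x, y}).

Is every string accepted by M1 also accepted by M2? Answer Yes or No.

Yes

Converting the expression M2 to a DFA (subset construction, then merging equivalent states) gives the minimal DFA with states {r0, r1, r2}, start state r0, accepting states {r0, r1} and transitions r0: x→r1, y→r1; r1: x→r1, y→r2; r2: x→r2, y→r2.
Exploring the product automaton M1 × M2 from the start pair (0, r0), following both machines on each input symbol, reaches 7 state pairs: (0, r0), (1, r1), (2, r1), (2, r2), (3, r1), (3, r2), (1, r2).
M1 accepts in {0} and M2 accepts in {r0, r1}. The reachable pairs whose M1-component is accepting are (0, r0); in each of them the M2-component is accepting too, so the product for L(M1) \ L(M2) (M1-component accepting, M2-component rejecting) has no reachable accepting pair and the difference is empty.
Hence every string in L(M1) is also in L(M2).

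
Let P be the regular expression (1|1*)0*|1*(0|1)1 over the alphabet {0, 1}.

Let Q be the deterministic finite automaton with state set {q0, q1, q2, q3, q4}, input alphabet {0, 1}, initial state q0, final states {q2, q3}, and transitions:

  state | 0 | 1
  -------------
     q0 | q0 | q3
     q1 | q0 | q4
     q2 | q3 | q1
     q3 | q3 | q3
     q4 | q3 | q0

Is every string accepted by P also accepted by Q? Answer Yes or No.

No

The empty string ε is in L(P) but not in L(Q).
So L(P) ⊄ L(Q).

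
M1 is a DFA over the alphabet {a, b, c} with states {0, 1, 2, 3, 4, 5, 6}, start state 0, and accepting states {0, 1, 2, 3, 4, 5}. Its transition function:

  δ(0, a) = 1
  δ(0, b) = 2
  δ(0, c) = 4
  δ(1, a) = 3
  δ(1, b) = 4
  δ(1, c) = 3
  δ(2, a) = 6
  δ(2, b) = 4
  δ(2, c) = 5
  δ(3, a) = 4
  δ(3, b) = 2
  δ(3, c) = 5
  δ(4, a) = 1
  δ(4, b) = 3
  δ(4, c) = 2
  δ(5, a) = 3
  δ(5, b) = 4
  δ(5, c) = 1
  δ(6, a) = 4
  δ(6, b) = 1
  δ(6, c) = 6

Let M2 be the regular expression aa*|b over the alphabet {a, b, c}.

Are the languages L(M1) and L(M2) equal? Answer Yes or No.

The empty string ε is accepted by M1 but rejected by M2.
So L(M1) ≠ L(M2).

No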